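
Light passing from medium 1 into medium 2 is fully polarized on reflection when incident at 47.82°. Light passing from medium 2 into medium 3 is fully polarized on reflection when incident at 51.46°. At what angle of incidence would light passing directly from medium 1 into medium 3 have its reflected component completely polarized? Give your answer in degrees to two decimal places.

n₂/n₁ = tan 47.82° = 1.1036 and n₃/n₂ = tan 51.46° = 1.2554.
n₃/n₁ = 1.3855. Then tan θ_B(1→3) = n₃/n₁, so θ_B(1→3) = arctan(1.3855) = 54.18°.

θ_B ≈ 54.18°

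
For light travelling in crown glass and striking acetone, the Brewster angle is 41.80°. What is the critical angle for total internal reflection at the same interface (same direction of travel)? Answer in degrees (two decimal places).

n₂/n₁ = tan 41.80° = 0.8941; the critical angle satisfies sin θ_c = n₂/n₁.
θ_c = arcsin(0.8941) = 63.39°.

θ_c ≈ 63.39°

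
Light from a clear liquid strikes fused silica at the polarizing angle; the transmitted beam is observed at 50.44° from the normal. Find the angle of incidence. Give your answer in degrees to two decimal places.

θ_B ≈ 39.56°

At Brewster's angle the reflected and refracted rays are perpendicular, so θ_B + θ_t = 90°.
So θ_B = 90° − θ_t = 90° − 50.44° = 39.56°.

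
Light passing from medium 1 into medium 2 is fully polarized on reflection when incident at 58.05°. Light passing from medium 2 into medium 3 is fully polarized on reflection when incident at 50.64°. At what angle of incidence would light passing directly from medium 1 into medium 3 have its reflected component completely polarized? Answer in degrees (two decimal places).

tan θ_B(1→2) = n₂/n₁ = tan 58.05° = 1.6034.
tan θ_B(2→3) = n₃/n₂ = tan 50.64° = 1.2192.
n₃/n₁ = 1.9548. Then tan θ_B(1→3) = n₃/n₁, so θ_B(1→3) = arctan(1.9548) = 62.91°.

θ_B ≈ 62.91°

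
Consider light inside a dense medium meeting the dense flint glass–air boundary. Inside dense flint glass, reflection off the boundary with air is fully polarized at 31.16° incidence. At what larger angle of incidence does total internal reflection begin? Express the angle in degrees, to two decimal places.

From Brewster, n₂/n₁ = tan θ_B = tan 31.16° = 0.6047.
Then sin θ_c = n₂/n₁ = 0.6047, so θ_c = arcsin 0.6047 = 37.20°.

θ_c ≈ 37.20°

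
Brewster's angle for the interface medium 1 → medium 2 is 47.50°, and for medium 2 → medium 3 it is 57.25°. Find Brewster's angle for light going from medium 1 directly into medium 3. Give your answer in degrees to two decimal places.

θ_B ≈ 59.48°

Each Brewster angle gives a ratio: n₂/n₁ = tan 47.50° = 1.0913, n₃/n₂ = tan 57.25° = 1.5547.
Multiplying, n₃/n₁ = 1.0913 × 1.5547 = 1.6966, and θ_B(1→3) = arctan 1.6966 = 59.48°.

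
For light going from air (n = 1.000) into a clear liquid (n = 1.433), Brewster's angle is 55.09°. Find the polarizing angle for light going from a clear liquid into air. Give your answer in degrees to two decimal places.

Reversing the direction swaps n₁ and n₂, so tan θ_B' = 1/tan θ_B and θ_B' = 90° − θ_B.
Hence θ_B' = 90° − 55.09° = 34.91°.

θ_B' ≈ 34.91°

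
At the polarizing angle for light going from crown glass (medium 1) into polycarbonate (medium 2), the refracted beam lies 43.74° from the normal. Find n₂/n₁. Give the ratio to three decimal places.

At Brewster incidence θ_B = 90° − θ_t = 90° − 43.74° = 46.26°.
tan θ_B = n₂/n₁, so n₂/n₁ = tan 46.26° = 1.045.

n₂/n₁ ≈ 1.045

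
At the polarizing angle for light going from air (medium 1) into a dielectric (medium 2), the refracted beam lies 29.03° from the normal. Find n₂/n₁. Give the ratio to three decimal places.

At Brewster incidence θ_B = 90° − θ_t = 90° − 29.03° = 60.97°.
Then n₂/n₁ = tan θ_B = tan 60.97° = 1.802.

n₂/n₁ ≈ 1.802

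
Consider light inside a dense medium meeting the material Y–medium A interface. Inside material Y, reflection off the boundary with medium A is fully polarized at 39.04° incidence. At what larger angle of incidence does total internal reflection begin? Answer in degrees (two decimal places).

From Brewster, n₂/n₁ = tan θ_B = tan 39.04° = 0.8109.
Then sin θ_c = n₂/n₁ = 0.8109, so θ_c = arcsin 0.8109 = 54.19°.

θ_c ≈ 54.19°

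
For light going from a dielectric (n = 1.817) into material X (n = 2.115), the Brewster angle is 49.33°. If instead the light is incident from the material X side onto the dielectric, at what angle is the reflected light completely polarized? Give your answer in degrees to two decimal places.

Reversing the direction swaps n₁ and n₂, so tan θ_B' = 1/tan θ_B and θ_B' = 90° − θ_B.
Hence θ_B' = 90° − 49.33° = 40.67°.

θ_B' ≈ 40.67°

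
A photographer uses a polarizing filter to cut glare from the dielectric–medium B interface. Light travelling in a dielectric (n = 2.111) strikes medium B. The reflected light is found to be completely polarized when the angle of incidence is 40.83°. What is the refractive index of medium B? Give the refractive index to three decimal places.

n ≈ 1.824

Full polarization of the reflected beam means tan θ_B = n₂/n₁, where n₁ is the incident medium (a dielectric).
n₂ = n₁ tan θ_B = 2.111 × tan 40.83° = 1.824.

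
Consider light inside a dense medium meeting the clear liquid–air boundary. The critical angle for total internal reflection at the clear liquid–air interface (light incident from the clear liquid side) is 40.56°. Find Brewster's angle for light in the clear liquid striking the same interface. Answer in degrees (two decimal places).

θ_B ≈ 33.03°

At the critical angle sin θ_c = n₂/n₁, giving n₂/n₁ = sin 40.56° = 0.6502.
Then tan θ_B = n₂/n₁ = 0.6502, so θ_B = arctan 0.6502 = 33.03°.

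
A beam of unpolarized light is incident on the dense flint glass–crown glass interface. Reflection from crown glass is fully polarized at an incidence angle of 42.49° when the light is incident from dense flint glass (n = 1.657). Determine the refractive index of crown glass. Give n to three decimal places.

n ≈ 1.518

Full polarization of the reflected beam means tan θ_B = n₂/n₁, where n₁ is the incident medium (dense flint glass).
n₂ = n₁ tan θ_B = 1.657 × tan 42.49° = 1.518.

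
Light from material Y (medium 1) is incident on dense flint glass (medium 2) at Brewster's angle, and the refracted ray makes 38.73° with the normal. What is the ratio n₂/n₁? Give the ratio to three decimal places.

n₂/n₁ ≈ 1.247

At Brewster incidence θ_B = 90° − θ_t = 90° − 38.73° = 51.27°.
Then n₂/n₁ = tan θ_B = tan 51.27° = 1.247.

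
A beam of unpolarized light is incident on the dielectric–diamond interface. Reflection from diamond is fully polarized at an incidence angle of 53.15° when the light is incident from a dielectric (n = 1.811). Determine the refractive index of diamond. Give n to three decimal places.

n ≈ 2.416

Brewster's law: tan θ_B = n₂/n₁ (light incident in a dielectric, refracted into diamond).
n₂ = n₁ tan θ_B = 1.811 × tan 53.15° = 2.416.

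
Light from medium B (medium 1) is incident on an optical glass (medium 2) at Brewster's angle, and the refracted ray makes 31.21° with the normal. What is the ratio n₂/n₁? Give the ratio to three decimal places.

n₂/n₁ ≈ 1.651

θ_B + θ_t = 90°, so θ_B = 90° − 31.21° = 58.79°.
tan θ_B = n₂/n₁, so n₂/n₁ = tan 58.79° = 1.651.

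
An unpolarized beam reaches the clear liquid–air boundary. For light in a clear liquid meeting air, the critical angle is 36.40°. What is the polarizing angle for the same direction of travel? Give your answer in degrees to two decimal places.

θ_B ≈ 30.69°

At the critical angle sin θ_c = n₂/n₁, giving n₂/n₁ = sin 36.40° = 0.5934.
Then tan θ_B = n₂/n₁ = 0.5934, so θ_B = arctan 0.5934 = 30.69°.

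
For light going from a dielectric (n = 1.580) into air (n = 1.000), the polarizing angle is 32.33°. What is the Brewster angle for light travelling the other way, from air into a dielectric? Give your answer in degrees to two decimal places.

θ_B' ≈ 57.67°

The two Brewster angles are complementary: θ_B' = 90° − θ_B = 90° − 32.33° = 57.67°.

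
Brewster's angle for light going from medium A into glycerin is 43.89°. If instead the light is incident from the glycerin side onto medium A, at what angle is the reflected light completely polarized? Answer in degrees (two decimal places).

The two Brewster angles are complementary: θ_B' = 90° − θ_B = 90° − 43.89° = 46.11°.

θ_B' ≈ 46.11°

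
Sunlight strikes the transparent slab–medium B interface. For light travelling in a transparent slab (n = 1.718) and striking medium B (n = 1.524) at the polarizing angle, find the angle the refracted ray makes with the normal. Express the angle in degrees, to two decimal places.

θ_B = arctan(n₂/n₁) = arctan(1.524/1.718) = 41.58°.
The refracted ray is perpendicular to the reflected ray, so θ_t = 90° − θ_B = 48.42°.

θ_t ≈ 48.42°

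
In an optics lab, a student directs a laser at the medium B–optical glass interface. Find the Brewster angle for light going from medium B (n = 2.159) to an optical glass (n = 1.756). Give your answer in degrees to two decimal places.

θ_B ≈ 39.12°

tan θ_B = n₂/n₁ = 1.756/2.159 = 0.8133. Taking the arctangent, θ_B = 39.12°.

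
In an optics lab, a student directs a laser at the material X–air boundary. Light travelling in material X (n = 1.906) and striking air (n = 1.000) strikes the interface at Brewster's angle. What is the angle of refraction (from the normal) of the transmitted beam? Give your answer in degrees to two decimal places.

θ_B = arctan(n₂/n₁) = arctan(1.000/1.906) = 27.68°.
Since θ_B + θ_t = 90° at Brewster incidence, θ_t = 90° − 27.68° = 62.32°.

θ_t ≈ 62.32°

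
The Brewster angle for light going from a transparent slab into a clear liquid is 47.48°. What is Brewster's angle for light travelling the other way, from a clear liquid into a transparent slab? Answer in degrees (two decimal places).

θ_B' ≈ 42.52°

Reversing the direction swaps n₁ and n₂, so tan θ_B' = 1/tan θ_B and θ_B' = 90° − θ_B.
Hence θ_B' = 90° − 47.48° = 42.52°.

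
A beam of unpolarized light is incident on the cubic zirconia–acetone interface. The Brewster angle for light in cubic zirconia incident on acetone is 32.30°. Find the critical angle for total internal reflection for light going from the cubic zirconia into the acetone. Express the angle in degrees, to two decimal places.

n₂/n₁ = tan 32.30° = 0.6322; the critical angle satisfies sin θ_c = n₂/n₁.
θ_c = arcsin(0.6322) = 39.21°.

θ_c ≈ 39.21°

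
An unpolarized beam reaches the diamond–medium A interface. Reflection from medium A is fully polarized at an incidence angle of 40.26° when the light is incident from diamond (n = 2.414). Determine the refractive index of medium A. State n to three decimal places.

At the polarizing angle, tan θ_B = n₂/n₁ with n₁ on the incident side (diamond) and n₂ on the transmitted side (medium A).
n₂ = n₁ tan θ_B = 2.414 × tan 40.26° = 2.044.

n ≈ 2.044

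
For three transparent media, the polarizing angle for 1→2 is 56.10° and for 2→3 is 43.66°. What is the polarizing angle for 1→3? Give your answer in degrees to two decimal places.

Each Brewster angle gives a ratio: n₂/n₁ = tan 56.10° = 1.4882, n₃/n₂ = tan 43.66° = 0.9543.
n₃/n₁ = 1.4201. Then tan θ_B(1→3) = n₃/n₁, so θ_B(1→3) = arctan(1.4201) = 54.85°.

θ_B ≈ 54.85°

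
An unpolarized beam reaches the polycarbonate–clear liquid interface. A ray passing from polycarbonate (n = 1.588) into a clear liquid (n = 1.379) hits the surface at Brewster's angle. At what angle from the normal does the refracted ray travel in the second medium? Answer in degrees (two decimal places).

tan θ_B = n₂/n₁ = 1.379/1.588 = 0.8684, so θ_B = 40.97°.
At Brewster's angle the reflected and refracted rays are perpendicular, so θ_t = 90° − θ_B = 90° − 40.97° = 49.03°.

θ_t ≈ 49.03°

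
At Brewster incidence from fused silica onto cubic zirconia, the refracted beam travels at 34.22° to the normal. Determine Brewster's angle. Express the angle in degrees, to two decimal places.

θ_B ≈ 55.78°

Since the reflected and refracted rays are at right angles at the polarizing angle, θ_B + θ_t = 90°.
So θ_B = 90° − θ_t = 90° − 34.22° = 55.78°.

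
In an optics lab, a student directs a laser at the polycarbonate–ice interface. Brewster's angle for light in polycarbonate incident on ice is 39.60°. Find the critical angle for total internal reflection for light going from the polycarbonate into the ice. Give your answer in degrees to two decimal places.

θ_c ≈ 55.82°

n₂/n₁ = tan 39.60° = 0.8273; the critical angle satisfies sin θ_c = n₂/n₁.
θ_c = arcsin(0.8273) = 55.82°.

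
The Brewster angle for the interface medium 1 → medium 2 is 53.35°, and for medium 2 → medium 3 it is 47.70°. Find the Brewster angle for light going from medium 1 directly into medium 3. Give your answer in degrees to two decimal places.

θ_B ≈ 55.90°

tan θ_B(1→2) = n₂/n₁ = tan 53.35° = 1.3440.
tan θ_B(2→3) = n₃/n₂ = tan 47.70° = 1.0990.
n₃/n₁ = 1.4771. Then tan θ_B(1→3) = n₃/n₁, so θ_B(1→3) = arctan(1.4771) = 55.90°.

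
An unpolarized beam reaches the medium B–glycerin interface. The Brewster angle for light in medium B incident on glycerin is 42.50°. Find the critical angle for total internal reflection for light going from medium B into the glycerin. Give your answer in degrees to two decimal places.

θ_c ≈ 66.40°

From Brewster, n₂/n₁ = tan θ_B = tan 42.50° = 0.9163.
Then sin θ_c = n₂/n₁ = 0.9163, so θ_c = arcsin 0.9163 = 66.40°.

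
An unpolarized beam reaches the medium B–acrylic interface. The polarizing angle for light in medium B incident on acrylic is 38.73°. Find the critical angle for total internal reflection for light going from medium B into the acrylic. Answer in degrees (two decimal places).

From Brewster, n₂/n₁ = tan θ_B = tan 38.73° = 0.8020.
Then sin θ_c = n₂/n₁ = 0.8020, so θ_c = arcsin 0.8020 = 53.32°.

θ_c ≈ 53.32°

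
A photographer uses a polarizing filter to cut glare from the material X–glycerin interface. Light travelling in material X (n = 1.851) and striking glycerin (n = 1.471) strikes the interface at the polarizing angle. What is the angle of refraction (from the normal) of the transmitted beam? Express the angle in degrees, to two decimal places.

tan θ_B = n₂/n₁ = 1.471/1.851 = 0.7947, so θ_B = 38.47°.
Since θ_B + θ_t = 90° at Brewster incidence, θ_t = 90° − 38.47° = 51.53°.

θ_t ≈ 51.53°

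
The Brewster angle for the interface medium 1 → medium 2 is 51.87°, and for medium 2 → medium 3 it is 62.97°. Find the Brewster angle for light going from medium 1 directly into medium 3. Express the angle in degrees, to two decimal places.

n₂/n₁ = tan 51.87° = 1.2740 and n₃/n₂ = tan 62.97° = 1.9601.
Multiplying, n₃/n₁ = 1.2740 × 1.9601 = 2.4971, and θ_B(1→3) = arctan 2.4971 = 68.18°.

θ_B ≈ 68.18°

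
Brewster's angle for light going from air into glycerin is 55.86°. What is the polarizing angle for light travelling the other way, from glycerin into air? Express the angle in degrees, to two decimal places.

Reversing the direction swaps n₁ and n₂, so tan θ_B' = 1/tan θ_B and θ_B' = 90° − θ_B.
Hence θ_B' = 90° − 55.86° = 34.14°.

θ_B' ≈ 34.14°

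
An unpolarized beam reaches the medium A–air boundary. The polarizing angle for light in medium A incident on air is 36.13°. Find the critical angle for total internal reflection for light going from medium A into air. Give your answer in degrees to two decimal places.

n₂/n₁ = tan 36.13° = 0.7300; the critical angle satisfies sin θ_c = n₂/n₁.
θ_c = arcsin(0.7300) = 46.89°.

θ_c ≈ 46.89°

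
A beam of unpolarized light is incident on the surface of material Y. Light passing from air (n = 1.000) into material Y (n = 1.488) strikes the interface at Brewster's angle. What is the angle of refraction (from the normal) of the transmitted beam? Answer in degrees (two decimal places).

First find Brewster's angle: tan θ_B = 1.488/1.000 = 1.4880, giving θ_B = 56.10°.
At Brewster's angle the reflected and refracted rays are perpendicular, so θ_t = 90° − θ_B = 90° − 56.10° = 33.90°.

θ_t ≈ 33.90°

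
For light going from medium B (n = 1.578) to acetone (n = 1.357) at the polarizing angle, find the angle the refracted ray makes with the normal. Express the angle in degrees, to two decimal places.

θ_t ≈ 49.31°

tan θ_B = n₂/n₁ = 1.357/1.578 = 0.8599, so θ_B = 40.69°.
Since θ_B + θ_t = 90° at Brewster incidence, θ_t = 90° − 40.69° = 49.31°.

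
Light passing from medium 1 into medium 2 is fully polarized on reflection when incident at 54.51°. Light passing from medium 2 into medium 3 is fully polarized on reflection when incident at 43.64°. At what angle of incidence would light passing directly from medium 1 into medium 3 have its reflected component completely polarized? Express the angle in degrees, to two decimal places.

θ_B ≈ 53.21°

tan θ_B(1→2) = n₂/n₁ = tan 54.51° = 1.4025.
tan θ_B(2→3) = n₃/n₂ = tan 43.64° = 0.9536.
n₃/n₁ = 1.3374. Then tan θ_B(1→3) = n₃/n₁, so θ_B(1→3) = arctan(1.3374) = 53.21°.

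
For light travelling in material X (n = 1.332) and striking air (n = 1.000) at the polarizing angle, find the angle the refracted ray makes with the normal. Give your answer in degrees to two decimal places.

θ_t ≈ 53.10°

First find Brewster's angle: tan θ_B = 1.000/1.332 = 0.7508, giving θ_B = 36.90°.
Since θ_B + θ_t = 90° at Brewster incidence, θ_t = 90° − 36.90° = 53.10°.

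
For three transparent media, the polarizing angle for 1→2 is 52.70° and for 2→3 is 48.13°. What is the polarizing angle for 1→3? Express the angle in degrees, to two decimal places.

n₂/n₁ = tan 52.70° = 1.3127 and n₃/n₂ = tan 48.13° = 1.1157.
Multiplying, n₃/n₁ = 1.3127 × 1.1157 = 1.4646, and θ_B(1→3) = arctan 1.4646 = 55.67°.

θ_B ≈ 55.67°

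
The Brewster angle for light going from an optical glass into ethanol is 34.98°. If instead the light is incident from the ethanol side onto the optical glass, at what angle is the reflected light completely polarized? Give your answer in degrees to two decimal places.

Reversing the direction swaps n₁ and n₂, so tan θ_B' = 1/tan θ_B and θ_B' = 90° − θ_B.
Hence θ_B' = 90° − 34.98° = 55.02°.

θ_B' ≈ 55.02°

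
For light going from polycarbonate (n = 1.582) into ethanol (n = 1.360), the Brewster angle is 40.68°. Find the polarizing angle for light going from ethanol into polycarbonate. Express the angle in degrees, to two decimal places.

θ_B' ≈ 49.32°

The two Brewster angles are complementary: θ_B' = 90° − θ_B = 90° − 40.68° = 49.32°.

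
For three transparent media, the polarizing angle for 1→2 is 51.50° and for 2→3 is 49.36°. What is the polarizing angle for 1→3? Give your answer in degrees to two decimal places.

θ_B ≈ 55.68°

n₂/n₁ = tan 51.50° = 1.2572 and n₃/n₂ = tan 49.36° = 1.1651.
So n₃/n₁ = (n₂/n₁)(n₃/n₂) = 1.2572 × 1.1651 = 1.4647.
θ_B(1→3) = arctan(1.4647) = 55.68°.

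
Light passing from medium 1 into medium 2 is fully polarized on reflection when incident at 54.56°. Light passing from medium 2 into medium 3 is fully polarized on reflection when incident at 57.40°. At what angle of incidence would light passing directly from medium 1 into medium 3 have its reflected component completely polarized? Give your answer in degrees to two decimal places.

θ_B ≈ 65.53°

Each Brewster angle gives a ratio: n₂/n₁ = tan 54.56° = 1.4051, n₃/n₂ = tan 57.40° = 1.5637.
So n₃/n₁ = (n₂/n₁)(n₃/n₂) = 1.4051 × 1.5637 = 2.1970.
θ_B(1→3) = arctan(2.1970) = 65.53°.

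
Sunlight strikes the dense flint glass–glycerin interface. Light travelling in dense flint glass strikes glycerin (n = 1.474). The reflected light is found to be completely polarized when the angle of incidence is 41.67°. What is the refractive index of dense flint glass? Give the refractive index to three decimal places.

n ≈ 1.656

At the polarizing angle, tan θ_B = n₂/n₁ with n₁ on the incident side (dense flint glass) and n₂ on the transmitted side (glycerin).
n₁ = n₂ / tan θ_B = 1.474 / tan 41.67° = 1.656.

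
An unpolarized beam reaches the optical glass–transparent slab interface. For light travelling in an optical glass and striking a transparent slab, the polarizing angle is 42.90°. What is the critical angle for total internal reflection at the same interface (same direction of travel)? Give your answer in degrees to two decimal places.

θ_c ≈ 68.32°

n₂/n₁ = tan 42.90° = 0.9293; the critical angle satisfies sin θ_c = n₂/n₁.
θ_c = arcsin(0.9293) = 68.32°.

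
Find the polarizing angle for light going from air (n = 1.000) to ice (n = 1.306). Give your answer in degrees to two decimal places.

θ_B ≈ 52.56°

The reflected p-component vanishes when tan θ_B = n₂/n₁.
tan θ_B = n₂/n₁ = 1.306/1.000 = 1.3060. Taking the arctangent, θ_B = 52.56°.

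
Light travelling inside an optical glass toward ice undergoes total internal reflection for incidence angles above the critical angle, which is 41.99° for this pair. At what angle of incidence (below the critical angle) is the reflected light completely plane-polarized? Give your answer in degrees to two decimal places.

θ_B ≈ 33.78°

At the critical angle sin θ_c = n₂/n₁, giving n₂/n₁ = sin 41.99° = 0.6690.
Then tan θ_B = n₂/n₁ = 0.6690, so θ_B = arctan 0.6690 = 33.78°.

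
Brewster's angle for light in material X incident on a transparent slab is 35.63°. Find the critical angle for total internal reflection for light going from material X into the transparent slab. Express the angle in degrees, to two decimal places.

From Brewster, n₂/n₁ = tan θ_B = tan 35.63° = 0.7167.
Then sin θ_c = n₂/n₁ = 0.7167, so θ_c = arcsin 0.7167 = 45.78°.

θ_c ≈ 45.78°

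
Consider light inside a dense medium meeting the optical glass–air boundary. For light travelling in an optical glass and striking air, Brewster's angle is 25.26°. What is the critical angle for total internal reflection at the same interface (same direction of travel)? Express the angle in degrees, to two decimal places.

tan θ_B = n₂/n₁ = tan 25.26° = 0.4718.
Total internal reflection: sin θ_c = n₂/n₁ = 0.4718.
θ_c = arcsin(0.4718) = 28.15°.

θ_c ≈ 28.15°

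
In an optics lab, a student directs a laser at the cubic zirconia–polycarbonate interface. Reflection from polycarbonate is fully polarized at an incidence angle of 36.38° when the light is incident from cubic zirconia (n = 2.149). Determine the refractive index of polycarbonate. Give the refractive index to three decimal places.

At the Brewster angle, tan θ_B = n₂/n₁ with n₁ on the incident side (cubic zirconia) and n₂ on the transmitted side (polycarbonate).
n₂ = n₁ tan θ_B = 2.149 × tan 36.38° = 1.583.

n ≈ 1.583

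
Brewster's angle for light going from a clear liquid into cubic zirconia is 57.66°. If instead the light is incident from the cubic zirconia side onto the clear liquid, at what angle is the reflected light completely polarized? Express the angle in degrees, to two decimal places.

θ_B' ≈ 32.34°

The two Brewster angles are complementary: θ_B' = 90° − θ_B = 90° − 57.66° = 32.34°.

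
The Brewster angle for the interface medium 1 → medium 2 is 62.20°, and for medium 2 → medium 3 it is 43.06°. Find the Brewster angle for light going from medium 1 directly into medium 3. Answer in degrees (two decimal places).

n₂/n₁ = tan 62.20° = 1.8967 and n₃/n₂ = tan 43.06° = 0.9345.
Multiplying, n₃/n₁ = 1.8967 × 0.9345 = 1.7724, and θ_B(1→3) = arctan 1.7724 = 60.57°.

θ_B ≈ 60.57°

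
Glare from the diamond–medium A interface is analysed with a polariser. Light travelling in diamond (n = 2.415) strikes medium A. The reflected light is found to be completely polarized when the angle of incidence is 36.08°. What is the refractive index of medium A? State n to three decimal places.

Full polarization of the reflected beam means tan θ_B = n₂/n₁, where n₁ is the incident medium (diamond).
n₂ = n₁ tan θ_B = 2.415 × tan 36.08° = 1.760.

n ≈ 1.760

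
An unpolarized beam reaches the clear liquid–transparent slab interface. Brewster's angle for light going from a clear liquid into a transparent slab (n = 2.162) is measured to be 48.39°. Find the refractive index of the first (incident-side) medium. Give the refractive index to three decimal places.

Full polarization of the reflected beam means tan θ_B = n₂/n₁, where n₁ is the incident medium (a clear liquid).
n₁ = n₂ / tan θ_B = 2.162 / tan 48.39° = 1.920.

n ≈ 1.920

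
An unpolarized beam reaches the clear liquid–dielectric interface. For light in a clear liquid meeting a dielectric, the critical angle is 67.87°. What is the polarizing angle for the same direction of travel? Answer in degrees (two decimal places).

θ_B ≈ 42.81°

n₂/n₁ = sin θ_c = sin 67.87° = 0.9263.
tan θ_B equals the same ratio, so θ_B = arctan(0.9263) = 42.81°.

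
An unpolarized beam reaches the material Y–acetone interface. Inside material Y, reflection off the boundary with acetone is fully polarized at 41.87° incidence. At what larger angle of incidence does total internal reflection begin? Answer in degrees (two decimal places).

tan θ_B = n₂/n₁ = tan 41.87° = 0.8963.
Total internal reflection: sin θ_c = n₂/n₁ = 0.8963.
θ_c = arcsin(0.8963) = 63.68°.

θ_c ≈ 63.68°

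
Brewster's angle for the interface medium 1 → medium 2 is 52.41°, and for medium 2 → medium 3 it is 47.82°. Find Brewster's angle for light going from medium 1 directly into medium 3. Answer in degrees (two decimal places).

θ_B ≈ 55.10°

tan θ_B(1→2) = n₂/n₁ = tan 52.41° = 1.2990.
tan θ_B(2→3) = n₃/n₂ = tan 47.82° = 1.1036.
n₃/n₁ = 1.4336. Then tan θ_B(1→3) = n₃/n₁, so θ_B(1→3) = arctan(1.4336) = 55.10°.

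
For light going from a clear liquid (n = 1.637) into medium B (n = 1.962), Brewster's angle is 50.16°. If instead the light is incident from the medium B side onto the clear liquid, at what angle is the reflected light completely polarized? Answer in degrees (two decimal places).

θ_B' ≈ 39.84°

The two Brewster angles are complementary: θ_B' = 90° − θ_B = 90° − 50.16° = 39.84°.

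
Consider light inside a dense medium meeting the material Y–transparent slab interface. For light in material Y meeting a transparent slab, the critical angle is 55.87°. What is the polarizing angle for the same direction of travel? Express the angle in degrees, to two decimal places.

θ_B ≈ 39.62°

n₂/n₁ = sin θ_c = sin 55.87° = 0.8278.
tan θ_B equals the same ratio, so θ_B = arctan(0.8278) = 39.62°.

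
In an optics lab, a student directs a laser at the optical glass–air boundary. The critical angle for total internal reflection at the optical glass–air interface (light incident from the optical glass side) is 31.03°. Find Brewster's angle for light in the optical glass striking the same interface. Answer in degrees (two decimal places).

n₂/n₁ = sin θ_c = sin 31.03° = 0.5155.
tan θ_B equals the same ratio, so θ_B = arctan(0.5155) = 27.27°.

θ_B ≈ 27.27°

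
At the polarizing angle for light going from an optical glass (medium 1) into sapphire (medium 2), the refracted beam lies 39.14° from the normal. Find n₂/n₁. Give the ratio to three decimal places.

θ_B + θ_t = 90°, so θ_B = 90° − 39.14° = 50.86°.
tan θ_B = n₂/n₁, so n₂/n₁ = tan 50.86° = 1.229.

n₂/n₁ ≈ 1.229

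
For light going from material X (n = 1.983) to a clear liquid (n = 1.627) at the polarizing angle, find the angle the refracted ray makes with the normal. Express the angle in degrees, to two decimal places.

θ_B = arctan(n₂/n₁) = arctan(1.627/1.983) = 39.37°.
At Brewster's angle the reflected and refracted rays are perpendicular, so θ_t = 90° − θ_B = 90° − 39.37° = 50.63°.

θ_t ≈ 50.63°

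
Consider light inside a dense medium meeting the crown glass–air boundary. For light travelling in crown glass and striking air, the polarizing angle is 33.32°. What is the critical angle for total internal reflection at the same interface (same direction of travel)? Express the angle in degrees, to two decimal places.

θ_c ≈ 41.10°

n₂/n₁ = tan 33.32° = 0.6574; the critical angle satisfies sin θ_c = n₂/n₁.
θ_c = arcsin(0.6574) = 41.10°.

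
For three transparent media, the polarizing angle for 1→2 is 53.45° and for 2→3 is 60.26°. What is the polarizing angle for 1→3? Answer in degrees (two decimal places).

n₂/n₁ = tan 53.45° = 1.3490 and n₃/n₂ = tan 60.26° = 1.7503.
Multiplying, n₃/n₁ = 1.3490 × 1.7503 = 2.3611, and θ_B(1→3) = arctan 2.3611 = 67.05°.

θ_B ≈ 67.05°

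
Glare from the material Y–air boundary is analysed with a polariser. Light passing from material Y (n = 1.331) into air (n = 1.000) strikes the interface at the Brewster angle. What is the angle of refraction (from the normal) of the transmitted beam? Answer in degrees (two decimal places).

tan θ_B = n₂/n₁ = 1.000/1.331 = 0.7513, so θ_B = 36.92°.
Since θ_B + θ_t = 90° at Brewster incidence, θ_t = 90° − 36.92° = 53.08°.

θ_t ≈ 53.08°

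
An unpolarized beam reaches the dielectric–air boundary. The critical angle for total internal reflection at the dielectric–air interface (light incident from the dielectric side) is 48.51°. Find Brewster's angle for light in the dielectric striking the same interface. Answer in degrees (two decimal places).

At the critical angle sin θ_c = n₂/n₁, giving n₂/n₁ = sin 48.51° = 0.7491.
Then tan θ_B = n₂/n₁ = 0.7491, so θ_B = arctan 0.7491 = 36.84°.

θ_B ≈ 36.84°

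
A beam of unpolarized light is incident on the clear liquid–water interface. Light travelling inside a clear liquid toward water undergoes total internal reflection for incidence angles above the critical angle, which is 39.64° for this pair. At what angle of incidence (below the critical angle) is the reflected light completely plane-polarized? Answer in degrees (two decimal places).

n₂/n₁ = sin θ_c = sin 39.64° = 0.6380.
tan θ_B equals the same ratio, so θ_B = arctan(0.6380) = 32.54°.

θ_B ≈ 32.54°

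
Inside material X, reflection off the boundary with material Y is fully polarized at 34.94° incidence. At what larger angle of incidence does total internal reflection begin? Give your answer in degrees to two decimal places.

θ_c ≈ 44.32°

From Brewster, n₂/n₁ = tan θ_B = tan 34.94° = 0.6986.
Then sin θ_c = n₂/n₁ = 0.6986, so θ_c = arcsin 0.6986 = 44.32°.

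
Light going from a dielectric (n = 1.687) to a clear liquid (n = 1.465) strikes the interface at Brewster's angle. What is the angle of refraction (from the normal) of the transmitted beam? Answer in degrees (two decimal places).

θ_t ≈ 49.03°

tan θ_B = n₂/n₁ = 1.465/1.687 = 0.8684, so θ_B = 40.97°.
The refracted ray is perpendicular to the reflected ray, so θ_t = 90° − θ_B = 49.03°.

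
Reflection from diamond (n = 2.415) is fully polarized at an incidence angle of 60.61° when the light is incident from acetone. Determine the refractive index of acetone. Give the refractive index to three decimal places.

Full polarization of the reflected beam means tan θ_B = n₂/n₁, where n₁ is the incident medium (acetone).
n₁ = n₂ / tan θ_B = 2.415 / tan 60.61° = 1.360.

n ≈ 1.360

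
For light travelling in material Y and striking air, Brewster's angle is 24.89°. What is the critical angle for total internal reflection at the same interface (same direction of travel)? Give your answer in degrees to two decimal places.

θ_c ≈ 27.64°

n₂/n₁ = tan 24.89° = 0.4640; the critical angle satisfies sin θ_c = n₂/n₁.
θ_c = arcsin(0.4640) = 27.64°.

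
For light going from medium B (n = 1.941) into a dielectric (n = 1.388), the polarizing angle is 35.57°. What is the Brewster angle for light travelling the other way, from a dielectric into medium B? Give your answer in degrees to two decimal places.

θ_B' ≈ 54.43°

Reversing the direction swaps n₁ and n₂, so tan θ_B' = 1/tan θ_B and θ_B' = 90° − θ_B.
Hence θ_B' = 90° − 35.57° = 54.43°.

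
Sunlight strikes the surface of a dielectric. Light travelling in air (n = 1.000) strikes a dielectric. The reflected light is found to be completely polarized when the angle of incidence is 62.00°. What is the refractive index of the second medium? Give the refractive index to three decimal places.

Brewster's law: tan θ_B = n₂/n₁ (light incident in air, refracted into a dielectric).
n₂ = n₁ tan θ_B = 1.000 × tan 62.00° = 1.881.

n ≈ 1.881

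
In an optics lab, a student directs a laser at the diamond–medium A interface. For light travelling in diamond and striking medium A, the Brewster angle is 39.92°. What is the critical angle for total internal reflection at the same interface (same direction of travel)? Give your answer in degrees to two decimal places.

θ_c ≈ 56.80°

n₂/n₁ = tan 39.92° = 0.8367; the critical angle satisfies sin θ_c = n₂/n₁.
θ_c = arcsin(0.8367) = 56.80°.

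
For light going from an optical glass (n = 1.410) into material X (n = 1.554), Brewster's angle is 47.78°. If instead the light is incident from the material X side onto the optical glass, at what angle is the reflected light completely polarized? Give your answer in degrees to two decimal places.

The two Brewster angles are complementary: θ_B' = 90° − θ_B = 90° − 47.78° = 42.22°.

θ_B' ≈ 42.22°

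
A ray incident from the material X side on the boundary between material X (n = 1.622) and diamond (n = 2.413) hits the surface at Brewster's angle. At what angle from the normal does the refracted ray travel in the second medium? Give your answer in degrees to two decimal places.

θ_t ≈ 33.91°

θ_B = arctan(n₂/n₁) = arctan(2.413/1.622) = 56.09°.
Since θ_B + θ_t = 90° at Brewster incidence, θ_t = 90° − 56.09° = 33.91°.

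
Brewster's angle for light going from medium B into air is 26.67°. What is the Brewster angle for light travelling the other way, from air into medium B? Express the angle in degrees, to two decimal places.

The two Brewster angles are complementary: θ_B' = 90° − θ_B = 90° − 26.67° = 63.33°.

θ_B' ≈ 63.33°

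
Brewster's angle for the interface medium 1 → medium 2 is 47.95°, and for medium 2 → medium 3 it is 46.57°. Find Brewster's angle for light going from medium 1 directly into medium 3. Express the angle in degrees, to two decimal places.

θ_B ≈ 49.51°

tan θ_B(1→2) = n₂/n₁ = tan 47.95° = 1.1087.
tan θ_B(2→3) = n₃/n₂ = tan 46.57° = 1.0564.
So n₃/n₁ = (n₂/n₁)(n₃/n₂) = 1.1087 × 1.0564 = 1.1712.
θ_B(1→3) = arctan(1.1712) = 49.51°.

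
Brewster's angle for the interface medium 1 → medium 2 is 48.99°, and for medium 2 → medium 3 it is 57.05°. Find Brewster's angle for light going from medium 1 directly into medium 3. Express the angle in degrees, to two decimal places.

Each Brewster angle gives a ratio: n₂/n₁ = tan 48.99° = 1.1500, n₃/n₂ = tan 57.05° = 1.5428.
n₃/n₁ = 1.7742. Then tan θ_B(1→3) = n₃/n₁, so θ_B(1→3) = arctan(1.7742) = 60.59°.

θ_B ≈ 60.59°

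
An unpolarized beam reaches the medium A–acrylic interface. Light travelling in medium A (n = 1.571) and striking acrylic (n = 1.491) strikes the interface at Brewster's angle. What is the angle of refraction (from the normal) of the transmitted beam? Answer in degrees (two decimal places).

θ_t ≈ 46.50°

tan θ_B = n₂/n₁ = 1.491/1.571 = 0.9491, so θ_B = 43.50°.
At Brewster's angle the reflected and refracted rays are perpendicular, so θ_t = 90° − θ_B = 90° − 43.50° = 46.50°.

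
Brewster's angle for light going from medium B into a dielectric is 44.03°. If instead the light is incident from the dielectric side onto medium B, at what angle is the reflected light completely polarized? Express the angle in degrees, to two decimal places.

tan θ_B' = n₁/n₂ = 1/tan θ_B, so θ_B' = 90° − θ_B.
θ_B' = 90° − 44.03° = 45.97°.

θ_B' ≈ 45.97°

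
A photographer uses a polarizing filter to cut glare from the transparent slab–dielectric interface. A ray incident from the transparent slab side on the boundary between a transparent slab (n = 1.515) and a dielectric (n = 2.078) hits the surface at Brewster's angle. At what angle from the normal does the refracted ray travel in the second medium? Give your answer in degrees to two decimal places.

θ_t ≈ 36.09°

θ_B = arctan(n₂/n₁) = arctan(2.078/1.515) = 53.91°.
The refracted ray is perpendicular to the reflected ray, so θ_t = 90° − θ_B = 36.09°.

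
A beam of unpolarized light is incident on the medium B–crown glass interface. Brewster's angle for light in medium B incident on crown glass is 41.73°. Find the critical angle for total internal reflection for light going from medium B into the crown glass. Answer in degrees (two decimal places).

θ_c ≈ 63.11°

From Brewster, n₂/n₁ = tan θ_B = tan 41.73° = 0.8919.
Then sin θ_c = n₂/n₁ = 0.8919, so θ_c = arcsin 0.8919 = 63.11°.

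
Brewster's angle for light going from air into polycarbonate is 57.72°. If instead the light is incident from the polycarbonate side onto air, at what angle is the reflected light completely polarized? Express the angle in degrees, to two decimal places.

θ_B' ≈ 32.28°

The two Brewster angles are complementary: θ_B' = 90° − θ_B = 90° − 57.72° = 32.28°.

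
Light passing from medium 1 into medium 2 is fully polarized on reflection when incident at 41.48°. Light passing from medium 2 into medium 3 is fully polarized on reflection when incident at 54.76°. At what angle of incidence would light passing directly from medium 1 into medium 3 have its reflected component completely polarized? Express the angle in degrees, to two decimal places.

θ_B ≈ 51.37°

n₂/n₁ = tan 41.48° = 0.8841 and n₃/n₂ = tan 54.76° = 1.4155.
Multiplying, n₃/n₁ = 0.8841 × 1.4155 = 1.2514, and θ_B(1→3) = arctan 1.2514 = 51.37°.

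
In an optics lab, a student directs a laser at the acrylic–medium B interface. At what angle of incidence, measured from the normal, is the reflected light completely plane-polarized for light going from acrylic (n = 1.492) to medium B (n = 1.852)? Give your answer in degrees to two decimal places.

θ_B ≈ 51.14°

Here n₂/n₁ = 1.852/1.492 = 1.2413, and Brewster's law gives tan θ_B = n₂/n₁. Taking the arctangent, θ_B = 51.14°.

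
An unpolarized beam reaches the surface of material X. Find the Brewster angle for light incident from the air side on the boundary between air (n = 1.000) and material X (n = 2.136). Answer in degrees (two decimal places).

Here n₂/n₁ = 2.136/1.000 = 2.1360, and Brewster's law gives tan θ_B = n₂/n₁.
θ_B = arctan(2.1360) = 64.91°.

θ_B ≈ 64.91°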